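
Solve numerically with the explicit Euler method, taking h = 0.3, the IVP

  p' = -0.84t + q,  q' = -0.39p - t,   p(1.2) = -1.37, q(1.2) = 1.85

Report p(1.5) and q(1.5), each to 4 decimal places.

Euler on (p,q): p_{n+1} = p_n + h·p', q_{n+1} = q_n + h·q'.
1.200000: (-1.370000, 1.850000); f=(0.842000, -0.665700) → (-1.117400, 1.650290)
(p(1.5), q(1.5)) ≈ (-1.1174, 1.6503)

-1.1174, 1.6503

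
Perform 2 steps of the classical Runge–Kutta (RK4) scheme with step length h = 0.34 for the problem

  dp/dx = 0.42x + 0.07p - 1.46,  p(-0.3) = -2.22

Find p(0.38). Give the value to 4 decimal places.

RK4: k1 = f(x_n, p_n); k2 = f(x_n + h/2, p_n + (h/2)·k1); k3 = f(x_n + h/2, p_n + (h/2)·k2); k4 = f(x_n + h, p_n + h·k3); p_{n+1} = p_n + (h/6)·(k1 + 2k2 + 2k3 + k4).
x=-0.300000, p=-2.220000:
  k1 = f(-0.300000, -2.220000) = -1.741400
  k2 = f(-0.130000, -2.516038) = -1.690723
  k3 = f(-0.130000, -2.507423) = -1.690120
  k4 = f(0.040000, -2.794641) = -1.638825
  p ← -2.220000 + (0.34/6)·(k1 + 2k2 + 2k3 + k4) = -2.794708
x=0.040000, p=-2.794708:
  k1 = f(0.040000, -2.794708) = -1.638830
  k2 = f(0.210000, -3.073309) = -1.586932
  k3 = f(0.210000, -3.064487) = -1.586314
  k4 = f(0.380000, -3.334055) = -1.533784
  p ← -2.794708 + (0.34/6)·(k1 + 2k2 + 2k3 + k4) = -3.334124
p(0.38) ≈ -3.3341

-3.3341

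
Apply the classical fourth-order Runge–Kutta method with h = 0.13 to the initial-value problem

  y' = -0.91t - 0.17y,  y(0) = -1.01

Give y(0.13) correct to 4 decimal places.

RK4: k1 = f(t_n, y_n); k2 = f(t_n + h/2, y_n + (h/2)·k1); k3 = f(t_n + h/2, y_n + (h/2)·k2); k4 = f(t_n + h, y_n + h·k3); y_{n+1} = y_n + (h/6)·(k1 + 2k2 + 2k3 + k4).
t=0.000000, y=-1.010000:
  k1 = f(0.000000, -1.010000) = 0.171700
  k2 = f(0.065000, -0.998839) = 0.110653
  k3 = f(0.065000, -1.002808) = 0.111327
  k4 = f(0.130000, -0.995527) = 0.050940
  y ← -1.010000 + (0.13/6)·(k1 + 2k2 + 2k3 + k4) = -0.995557
y(0.13) ≈ -0.9956

-0.9956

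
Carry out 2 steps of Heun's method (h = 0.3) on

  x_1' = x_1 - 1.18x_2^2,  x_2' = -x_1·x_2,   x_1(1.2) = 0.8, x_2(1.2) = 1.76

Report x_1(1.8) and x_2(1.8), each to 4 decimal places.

Heun on (x_1,x_2): k1 = f(t_n, state_n); k2 = f(t_n + h, state_n + h·k1); state_{n+1} = state_n + (h/2)·(k1 + k2).
1.200000: (0.800000, 1.760000)
  k1 = (-2.855168, -1.408000)
  predictor → (-0.056550, 1.337600)
  k2 = (-2.167775, 0.075642)
  → (0.046558, 1.560146)
1.500000: (0.046558, 1.560146)
  k1 = (-2.825628, -0.072638)
  predictor → (-0.801130, 1.538355)
  k2 = (-3.593642, 1.232422)
  → (-0.916332, 1.734114)
(x_1(1.8), x_2(1.8)) ≈ (-0.9163, 1.7341)

-0.9163, 1.7341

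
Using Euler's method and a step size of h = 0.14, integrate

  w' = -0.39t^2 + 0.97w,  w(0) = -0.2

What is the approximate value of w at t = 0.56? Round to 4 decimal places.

Euler: w_{n+1} = w_n + h·f(t_n, w_n).
t=0.000000, w=-0.200000: f=-0.194000 → w ← -0.200000 + 0.14·(-0.194000) = -0.227160
t=0.140000, w=-0.227160: f=-0.227989 → w ← -0.227160 + 0.14·(-0.227989) = -0.259078
t=0.280000, w=-0.259078: f=-0.281882 → w ← -0.259078 + 0.14·(-0.281882) = -0.298542
t=0.420000, w=-0.298542: f=-0.358382 → w ← -0.298542 + 0.14·(-0.358382) = -0.348715
w(0.56) ≈ -0.3487

-0.3487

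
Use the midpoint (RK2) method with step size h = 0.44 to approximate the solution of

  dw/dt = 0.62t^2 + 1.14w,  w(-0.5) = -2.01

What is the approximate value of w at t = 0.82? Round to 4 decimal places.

-8.4414

Midpoint: k1 = f(t_n, w_n); k2 = f(t_n + h/2, w_n + (h/2)·k1); w_{n+1} = w_n + h·k2.
t=-0.500000, w=-2.010000:
  k1 = f(-0.500000, -2.010000) = -2.136400
  k2 = f(-0.280000, -2.480008) = -2.778601
  w ← -2.010000 + 0.44·(-2.778601) = -3.232584
t=-0.060000, w=-3.232584:
  k1 = f(-0.060000, -3.232584) = -3.682914
  k2 = f(0.160000, -4.042826) = -4.592949
  w ← -3.232584 + 0.44·(-4.592949) = -5.253482
t=0.380000, w=-5.253482:
  k1 = f(0.380000, -5.253482) = -5.899442
  k2 = f(0.600000, -6.551359) = -7.245350
  w ← -5.253482 + 0.44·(-7.245350) = -8.441436
w(0.82) ≈ -8.4414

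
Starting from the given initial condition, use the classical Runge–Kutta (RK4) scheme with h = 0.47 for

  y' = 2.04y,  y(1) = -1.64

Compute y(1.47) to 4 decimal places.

RK4: k1 = f(s_n, y_n); k2 = f(s_n + h/2, y_n + (h/2)·k1); k3 = f(s_n + h/2, y_n + (h/2)·k2); k4 = f(s_n + h, y_n + h·k3); y_{n+1} = y_n + (h/6)·(k1 + 2k2 + 2k3 + k4).
s=1.000000, y=-1.640000:
  k1 = f(1.000000, -1.640000) = -3.345600
  k2 = f(1.235000, -2.426216) = -4.949481
  k3 = f(1.235000, -2.803128) = -5.718381
  k4 = f(1.470000, -4.327639) = -8.828384
  y ← -1.640000 + (0.47/6)·(k1 + 2k2 + 2k3 + k4) = -4.264927
y(1.47) ≈ -4.2649

-4.2649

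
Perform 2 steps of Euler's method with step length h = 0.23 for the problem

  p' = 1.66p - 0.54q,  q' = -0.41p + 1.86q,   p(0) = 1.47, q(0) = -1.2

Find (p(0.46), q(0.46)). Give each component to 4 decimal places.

Euler on (p,q): p_{n+1} = p_n + h·p', q_{n+1} = q_n + h·q'.
0.000000: (1.470000, -1.200000); f=(3.088200, -2.834700) → (2.180286, -1.851981)
0.230000: (2.180286, -1.851981); f=(4.619345, -4.338602) → (3.242735, -2.849859)
(p(0.46), q(0.46)) ≈ (3.2427, -2.8499)

3.2427, -2.8499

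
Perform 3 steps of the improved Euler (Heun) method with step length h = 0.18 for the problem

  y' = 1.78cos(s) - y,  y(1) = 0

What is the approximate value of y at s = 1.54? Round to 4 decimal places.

0.1946

Heun: k1 = f(s_n, y_n); k2 = f(s_n + h, y_n + h·k1); y_{n+1} = y_n + (h/2)·(k1 + k2).
s=1.000000, y=0.000000:
  k1 = f(1.000000, 0.000000) = 0.961738
  k2 = f(1.180000, 0.173113) = 0.504933
  y ← 0.000000 + (0.18/2)·(0.961738 + 0.504933) = 0.132000
s=1.180000, y=0.132000:
  k1 = f(1.180000, 0.132000) = 0.546046
  k2 = f(1.360000, 0.230289) = 0.142156
  y ← 0.132000 + (0.18/2)·(0.546046 + 0.142156) = 0.193939
s=1.360000, y=0.193939:
  k1 = f(1.360000, 0.193939) = 0.178506
  k2 = f(1.540000, 0.226070) = -0.171261
  y ← 0.193939 + (0.18/2)·(0.178506 + (-0.171261)) = 0.194591
y(1.54) ≈ 0.1946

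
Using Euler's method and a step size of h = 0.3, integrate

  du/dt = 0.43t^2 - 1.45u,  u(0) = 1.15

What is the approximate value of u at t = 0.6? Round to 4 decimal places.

0.3787

Euler: u_{n+1} = u_n + h·f(t_n, u_n).
t=0.000000, u=1.150000: f=-1.667500 → u ← 1.150000 + 0.3·(-1.667500) = 0.649750
t=0.300000, u=0.649750: f=-0.903438 → u ← 0.649750 + 0.3·(-0.903438) = 0.378719
u(0.6) ≈ 0.3787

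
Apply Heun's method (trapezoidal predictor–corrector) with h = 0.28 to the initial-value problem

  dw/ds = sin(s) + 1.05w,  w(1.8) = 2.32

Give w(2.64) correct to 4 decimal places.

6.6198

Heun: k1 = f(s_n, w_n); k2 = f(s_n + h, w_n + h·k1); w_{n+1} = w_n + (h/2)·(k1 + k2).
s=1.800000, w=2.320000:
  k1 = f(1.800000, 2.320000) = 3.409848
  k2 = f(2.080000, 3.274757) = 4.311628
  w ← 2.320000 + (0.28/2)·(3.409848 + 4.311628) = 3.401007
s=2.080000, w=3.401007:
  k1 = f(2.080000, 3.401007) = 4.444190
  k2 = f(2.360000, 4.645380) = 5.582060
  w ← 3.401007 + (0.28/2)·(4.444190 + 5.582060) = 4.804682
s=2.360000, w=4.804682:
  k1 = f(2.360000, 4.804682) = 5.749326
  k2 = f(2.640000, 6.414493) = 7.216040
  w ← 4.804682 + (0.28/2)·(5.749326 + 7.216040) = 6.619833
w(2.64) ≈ 6.6198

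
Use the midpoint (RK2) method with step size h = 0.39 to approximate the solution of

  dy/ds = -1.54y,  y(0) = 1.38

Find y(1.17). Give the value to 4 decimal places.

0.2689

Midpoint: k1 = f(s_n, y_n); k2 = f(s_n + h/2, y_n + (h/2)·k1); y_{n+1} = y_n + h·k2.
s=0.000000, y=1.380000:
  k1 = f(0.000000, 1.380000) = -2.125200
  k2 = f(0.195000, 0.965586) = -1.487002
  y ← 1.380000 + 0.39·(-1.487002) = 0.800069
s=0.390000, y=0.800069:
  k1 = f(0.390000, 0.800069) = -1.232106
  k2 = f(0.585000, 0.559808) = -0.862105
  y ← 0.800069 + 0.39·(-0.862105) = 0.463848
s=0.780000, y=0.463848:
  k1 = f(0.780000, 0.463848) = -0.714326
  k2 = f(0.975000, 0.324555) = -0.499814
  y ← 0.463848 + 0.39·(-0.499814) = 0.268921
y(1.17) ≈ 0.2689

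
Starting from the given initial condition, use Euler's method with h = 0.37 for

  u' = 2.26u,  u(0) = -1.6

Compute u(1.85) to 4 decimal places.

-33.3980

Euler: u_{n+1} = u_n + h·f(t_n, u_n).
t=0.000000, u=-1.600000: f=-3.616000 → u ← -1.600000 + 0.37·(-3.616000) = -2.937920
t=0.370000, u=-2.937920: f=-6.639699 → u ← -2.937920 + 0.37·(-6.639699) = -5.394609
t=0.740000, u=-5.394609: f=-12.191816 → u ← -5.394609 + 0.37·(-12.191816) = -9.905581
t=1.110000, u=-9.905581: f=-22.386612 → u ← -9.905581 + 0.37·(-22.386612) = -18.188627
t=1.480000, u=-18.188627: f=-41.106297 → u ← -18.188627 + 0.37·(-41.106297) = -33.397957
u(1.85) ≈ -33.3980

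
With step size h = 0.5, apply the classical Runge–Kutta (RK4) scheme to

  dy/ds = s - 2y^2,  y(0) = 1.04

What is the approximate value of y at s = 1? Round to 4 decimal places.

RK4: k1 = f(s_n, y_n); k2 = f(s_n + h/2, y_n + (h/2)·k1); k3 = f(s_n + h/2, y_n + (h/2)·k2); k4 = f(s_n + h, y_n + h·k3); y_{n+1} = y_n + (h/6)·(k1 + 2k2 + 2k3 + k4).
s=0.000000, y=1.040000:
  k1 = f(0.000000, 1.040000) = -2.163200
  k2 = f(0.250000, 0.499200) = -0.248401
  k3 = f(0.250000, 0.977900) = -1.662576
  k4 = f(0.500000, 0.208712) = 0.412878
  y ← 1.040000 + (0.5/6)·(k1 + 2k2 + 2k3 + k4) = 0.575644
s=0.500000, y=0.575644:
  k1 = f(0.500000, 0.575644) = -0.162731
  k2 = f(0.750000, 0.534961) = 0.177634
  k3 = f(0.750000, 0.620052) = -0.018929
  k4 = f(1.000000, 0.566179) = 0.358883
  y ← 0.575644 + (0.5/6)·(k1 + 2k2 + 2k3 + k4) = 0.618440
y(1) ≈ 0.6184

0.6184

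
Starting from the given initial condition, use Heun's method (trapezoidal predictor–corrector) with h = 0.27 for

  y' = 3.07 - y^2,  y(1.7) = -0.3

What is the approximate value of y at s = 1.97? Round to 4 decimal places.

Heun: k1 = f(s_n, y_n); k2 = f(s_n + h, y_n + h·k1); y_{n+1} = y_n + (h/2)·(k1 + k2).
s=1.700000, y=-0.300000:
  k1 = f(1.700000, -0.300000) = 2.980000
  k2 = f(1.970000, 0.504600) = 2.815379
  y ← -0.300000 + (0.27/2)·(2.980000 + 2.815379) = 0.482376
y(1.97) ≈ 0.4824

0.4824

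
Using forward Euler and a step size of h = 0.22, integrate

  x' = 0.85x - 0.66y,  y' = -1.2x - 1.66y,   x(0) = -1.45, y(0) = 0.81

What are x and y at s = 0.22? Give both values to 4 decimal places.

Euler on (x,y): x_{n+1} = x_n + h·x', y_{n+1} = y_n + h·y'.
0.000000: (-1.450000, 0.810000); f=(-1.767100, 0.395400) → (-1.838762, 0.896988)
(x(0.22), y(0.22)) ≈ (-1.8388, 0.8970)

-1.8388, 0.8970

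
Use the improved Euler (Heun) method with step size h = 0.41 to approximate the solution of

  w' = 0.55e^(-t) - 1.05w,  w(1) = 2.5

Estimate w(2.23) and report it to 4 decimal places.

0.7933

Heun: k1 = f(t_n, w_n); k2 = f(t_n + h, w_n + h·k1); w_{n+1} = w_n + (h/2)·(k1 + k2).
t=1.000000, w=2.500000:
  k1 = f(1.000000, 2.500000) = -2.422666
  k2 = f(1.410000, 1.506707) = -1.447763
  w ← 2.500000 + (0.41/2)·(-2.422666 + (-1.447763)) = 1.706562
t=1.410000, w=1.706562:
  k1 = f(1.410000, 1.706562) = -1.657611
  k2 = f(1.820000, 1.026941) = -0.989174
  w ← 1.706562 + (0.41/2)·(-1.657611 + (-0.989174)) = 1.163971
t=1.820000, w=1.163971:
  k1 = f(1.820000, 1.163971) = -1.133055
  k2 = f(2.230000, 0.699418) = -0.675249
  w ← 1.163971 + (0.41/2)·(-1.133055 + (-0.675249)) = 0.793269
w(2.23) ≈ 0.7933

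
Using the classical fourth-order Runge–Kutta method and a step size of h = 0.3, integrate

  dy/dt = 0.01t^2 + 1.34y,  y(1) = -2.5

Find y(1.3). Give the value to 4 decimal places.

RK4: k1 = f(t_n, y_n); k2 = f(t_n + h/2, y_n + (h/2)·k1); k3 = f(t_n + h/2, y_n + (h/2)·k2); k4 = f(t_n + h, y_n + h·k3); y_{n+1} = y_n + (h/6)·(k1 + 2k2 + 2k3 + k4).
t=1.000000, y=-2.500000:
  k1 = f(1.000000, -2.500000) = -3.340000
  k2 = f(1.150000, -3.001000) = -4.008115
  k3 = f(1.150000, -3.101217) = -4.142406
  k4 = f(1.300000, -3.742722) = -4.998347
  y ← -2.500000 + (0.3/6)·(k1 + 2k2 + 2k3 + k4) = -3.731969
y(1.3) ≈ -3.7320

-3.7320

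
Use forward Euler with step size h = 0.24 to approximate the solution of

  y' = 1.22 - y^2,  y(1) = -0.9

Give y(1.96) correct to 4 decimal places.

Euler: y_{n+1} = y_n + h·f(x_n, y_n).
x=1.000000, y=-0.900000: f=0.410000 → y ← -0.900000 + 0.24·0.410000 = -0.801600
x=1.240000, y=-0.801600: f=0.577437 → y ← -0.801600 + 0.24·0.577437 = -0.663015
x=1.480000, y=-0.663015: f=0.780411 → y ← -0.663015 + 0.24·0.780411 = -0.475716
x=1.720000, y=-0.475716: f=0.993694 → y ← -0.475716 + 0.24·0.993694 = -0.237230
y(1.96) ≈ -0.2372

-0.2372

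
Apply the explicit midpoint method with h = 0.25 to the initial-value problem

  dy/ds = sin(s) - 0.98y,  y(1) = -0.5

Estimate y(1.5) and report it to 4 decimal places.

Midpoint: k1 = f(s_n, y_n); k2 = f(s_n + h/2, y_n + (h/2)·k1); y_{n+1} = y_n + h·k2.
s=1.000000, y=-0.500000:
  k1 = f(1.000000, -0.500000) = 1.331471
  k2 = f(1.125000, -0.333566) = 1.229162
  y ← -0.500000 + 0.25·1.229162 = -0.192709
s=1.250000, y=-0.192709:
  k1 = f(1.250000, -0.192709) = 1.137840
  k2 = f(1.375000, -0.050479) = 1.030363
  y ← -0.192709 + 0.25·1.030363 = 0.064881
y(1.5) ≈ 0.0649

0.0649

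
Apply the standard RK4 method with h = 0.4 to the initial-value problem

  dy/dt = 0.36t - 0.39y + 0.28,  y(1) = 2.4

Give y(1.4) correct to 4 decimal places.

RK4: k1 = f(t_n, y_n); k2 = f(t_n + h/2, y_n + (h/2)·k1); k3 = f(t_n + h/2, y_n + (h/2)·k2); k4 = f(t_n + h, y_n + h·k3); y_{n+1} = y_n + (h/6)·(k1 + 2k2 + 2k3 + k4).
t=1.000000, y=2.400000:
  k1 = f(1.000000, 2.400000) = -0.296000
  k2 = f(1.200000, 2.340800) = -0.200912
  k3 = f(1.200000, 2.359818) = -0.208329
  k4 = f(1.400000, 2.316668) = -0.119501
  y ← 2.400000 + (0.4/6)·(k1 + 2k2 + 2k3 + k4) = 2.317735
y(1.4) ≈ 2.3177

2.3177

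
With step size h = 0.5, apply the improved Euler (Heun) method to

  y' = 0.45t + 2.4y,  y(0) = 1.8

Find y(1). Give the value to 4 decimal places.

15.7480

Heun: k1 = f(t_n, y_n); k2 = f(t_n + h, y_n + h·k1); y_{n+1} = y_n + (h/2)·(k1 + k2).
t=0.000000, y=1.800000:
  k1 = f(0.000000, 1.800000) = 4.320000
  k2 = f(0.500000, 3.960000) = 9.729000
  y ← 1.800000 + (0.5/2)·(4.320000 + 9.729000) = 5.312250
t=0.500000, y=5.312250:
  k1 = f(0.500000, 5.312250) = 12.974400
  k2 = f(1.000000, 11.799450) = 28.768680
  y ← 5.312250 + (0.5/2)·(12.974400 + 28.768680) = 15.748020
y(1) ≈ 15.7480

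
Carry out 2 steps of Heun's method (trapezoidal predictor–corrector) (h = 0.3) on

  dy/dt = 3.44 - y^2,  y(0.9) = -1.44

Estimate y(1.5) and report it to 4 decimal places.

0.0372

Heun: k1 = f(t_n, y_n); k2 = f(t_n + h, y_n + h·k1); y_{n+1} = y_n + (h/2)·(k1 + k2).
t=0.900000, y=-1.440000:
  k1 = f(0.900000, -1.440000) = 1.366400
  k2 = f(1.200000, -1.030080) = 2.378935
  y ← -1.440000 + (0.3/2)·(1.366400 + 2.378935) = -0.878200
t=1.200000, y=-0.878200:
  k1 = f(1.200000, -0.878200) = 2.668765
  k2 = f(1.500000, -0.077570) = 3.433983
  y ← -0.878200 + (0.3/2)·(2.668765 + 3.433983) = 0.037212
y(1.5) ≈ 0.0372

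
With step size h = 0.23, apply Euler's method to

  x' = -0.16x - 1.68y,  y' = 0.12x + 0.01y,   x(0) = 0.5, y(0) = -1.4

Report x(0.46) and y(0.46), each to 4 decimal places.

Euler on (x,y): x_{n+1} = x_n + h·x', y_{n+1} = y_n + h·y'.
0.000000: (0.500000, -1.400000); f=(2.272000, 0.046000) → (1.022560, -1.389420)
0.230000: (1.022560, -1.389420); f=(2.170616, 0.108813) → (1.521802, -1.364393)
(x(0.46), y(0.46)) ≈ (1.5218, -1.3644)

1.5218, -1.3644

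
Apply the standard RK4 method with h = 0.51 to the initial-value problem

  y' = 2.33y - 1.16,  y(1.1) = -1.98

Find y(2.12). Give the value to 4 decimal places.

RK4: k1 = f(s_n, y_n); k2 = f(s_n + h/2, y_n + (h/2)·k1); k3 = f(s_n + h/2, y_n + (h/2)·k2); k4 = f(s_n + h, y_n + h·k3); y_{n+1} = y_n + (h/6)·(k1 + 2k2 + 2k3 + k4).
s=1.100000, y=-1.980000:
  k1 = f(1.100000, -1.980000) = -5.773400
  k2 = f(1.355000, -3.452217) = -9.203666
  k3 = f(1.355000, -4.326935) = -11.241758
  k4 = f(1.610000, -7.713297) = -19.131981
  y ← -1.980000 + (0.51/6)·(k1 + 2k2 + 2k3 + k4) = -7.572679
s=1.610000, y=-7.572679:
  k1 = f(1.610000, -7.572679) = -18.804343
  k2 = f(1.865000, -12.367787) = -29.976943
  k3 = f(1.865000, -15.216800) = -36.615144
  k4 = f(2.120000, -26.246403) = -62.314118
  y ← -7.572679 + (0.51/6)·(k1 + 2k2 + 2k3 + k4) = -25.788403
y(2.12) ≈ -25.7884

-25.7884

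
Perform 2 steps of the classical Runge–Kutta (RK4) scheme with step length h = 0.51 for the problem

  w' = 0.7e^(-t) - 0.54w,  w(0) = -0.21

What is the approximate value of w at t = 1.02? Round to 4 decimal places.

0.2074

RK4: k1 = f(t_n, w_n); k2 = f(t_n + h/2, w_n + (h/2)·k1); k3 = f(t_n + h/2, w_n + (h/2)·k2); k4 = f(t_n + h, w_n + h·k3); w_{n+1} = w_n + (h/6)·(k1 + 2k2 + 2k3 + k4).
t=0.000000, w=-0.210000:
  k1 = f(0.000000, -0.210000) = 0.813400
  k2 = f(0.255000, -0.002583) = 0.543836
  k3 = f(0.255000, -0.071322) = 0.580955
  k4 = f(0.510000, 0.086287) = 0.373752
  w ← -0.210000 + (0.51/6)·(k1 + 2k2 + 2k3 + k4) = 0.082122
t=0.510000, w=0.082122:
  k1 = f(0.510000, 0.082122) = 0.376001
  k2 = f(0.765000, 0.178003) = 0.229612
  k3 = f(0.765000, 0.140674) = 0.249770
  k4 = f(1.020000, 0.209505) = 0.139284
  w ← 0.082122 + (0.51/6)·(k1 + 2k2 + 2k3 + k4) = 0.207417
w(1.02) ≈ 0.2074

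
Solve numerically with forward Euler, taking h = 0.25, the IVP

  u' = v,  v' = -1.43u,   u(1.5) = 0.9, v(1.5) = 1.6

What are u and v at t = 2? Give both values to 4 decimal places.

1.6196, 0.8135

Euler on (u,v): u_{n+1} = u_n + h·u', v_{n+1} = v_n + h·v'.
1.500000: (0.900000, 1.600000); f=(1.600000, -1.287000) → (1.300000, 1.278250)
1.750000: (1.300000, 1.278250); f=(1.278250, -1.859000) → (1.619563, 0.813500)
(u(2), v(2)) ≈ (1.6196, 0.8135)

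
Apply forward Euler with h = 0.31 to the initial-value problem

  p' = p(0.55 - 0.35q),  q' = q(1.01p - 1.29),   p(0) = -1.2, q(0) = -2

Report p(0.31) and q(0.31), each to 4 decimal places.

-1.6650, -0.4488

Euler on (p,q): p_{n+1} = p_n + h·p', q_{n+1} = q_n + h·q'.
0.000000: (-1.200000, -2.000000); f=(-1.500000, 5.004000) → (-1.665000, -0.448760)
(p(0.31), q(0.31)) ≈ (-1.6650, -0.4488)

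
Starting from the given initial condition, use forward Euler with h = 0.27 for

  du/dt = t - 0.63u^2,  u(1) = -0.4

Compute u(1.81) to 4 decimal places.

Euler: u_{n+1} = u_n + h·f(t_n, u_n).
t=1.000000, u=-0.400000: f=0.899200 → u ← -0.400000 + 0.27·0.899200 = -0.157216
t=1.270000, u=-0.157216: f=1.254428 → u ← -0.157216 + 0.27·1.254428 = 0.181480
t=1.540000, u=0.181480: f=1.519251 → u ← 0.181480 + 0.27·1.519251 = 0.591677
u(1.81) ≈ 0.5917

0.5917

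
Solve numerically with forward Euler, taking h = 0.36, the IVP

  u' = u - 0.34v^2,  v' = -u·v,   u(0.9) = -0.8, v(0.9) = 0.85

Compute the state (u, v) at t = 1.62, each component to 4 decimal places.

Euler on (u,v): u_{n+1} = u_n + h·u', v_{n+1} = v_n + h·v'.
0.900000: (-0.800000, 0.850000); f=(-1.045650, 0.680000) → (-1.176434, 1.094800)
1.260000: (-1.176434, 1.094800); f=(-1.583954, 1.287960) → (-1.746657, 1.558466)
(u(1.62), v(1.62)) ≈ (-1.7467, 1.5585)

-1.7467, 1.5585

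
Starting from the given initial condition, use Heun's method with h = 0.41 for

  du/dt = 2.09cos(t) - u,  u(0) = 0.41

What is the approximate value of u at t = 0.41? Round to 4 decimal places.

0.9221

Heun: k1 = f(t_n, u_n); k2 = f(t_n + h, u_n + h·k1); u_{n+1} = u_n + (h/2)·(k1 + k2).
t=0.000000, u=0.410000:
  k1 = f(0.000000, 0.410000) = 1.680000
  k2 = f(0.410000, 1.098800) = 0.817983
  u ← 0.410000 + (0.41/2)·(1.680000 + 0.817983) = 0.922086
u(0.41) ≈ 0.9221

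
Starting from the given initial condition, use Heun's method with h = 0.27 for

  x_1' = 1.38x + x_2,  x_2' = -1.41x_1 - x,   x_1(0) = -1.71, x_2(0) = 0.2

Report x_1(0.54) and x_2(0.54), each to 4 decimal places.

Heun on (x_1,x_2): k1 = f(x_n, state_n); k2 = f(x_n + h, state_n + h·k1); state_{n+1} = state_n + (h/2)·(k1 + k2).
0.000000: (-1.710000, 0.200000)
  k1 = (0.200000, 2.411100)
  predictor → (-1.656000, 0.850997)
  k2 = (1.223597, 2.064960)
  → (-1.517814, 0.804268)
0.270000: (-1.517814, 0.804268)
  k1 = (1.176868, 1.870118)
  predictor → (-1.200060, 1.309200)
  k2 = (2.054400, 1.152085)
  → (-1.081593, 1.212265)
(x_1(0.54), x_2(0.54)) ≈ (-1.0816, 1.2123)

-1.0816, 1.2123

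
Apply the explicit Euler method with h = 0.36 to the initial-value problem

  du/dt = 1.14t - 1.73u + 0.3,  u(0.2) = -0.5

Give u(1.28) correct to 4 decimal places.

Euler: u_{n+1} = u_n + h·f(t_n, u_n).
t=0.200000, u=-0.500000: f=1.393000 → u ← -0.500000 + 0.36·1.393000 = 0.001480
t=0.560000, u=0.001480: f=0.935840 → u ← 0.001480 + 0.36·0.935840 = 0.338382
t=0.920000, u=0.338382: f=0.763399 → u ← 0.338382 + 0.36·0.763399 = 0.613206
u(1.28) ≈ 0.6132

0.6132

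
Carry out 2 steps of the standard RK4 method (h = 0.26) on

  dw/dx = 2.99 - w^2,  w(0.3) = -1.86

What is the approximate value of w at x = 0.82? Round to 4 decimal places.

RK4: k1 = f(x_n, w_n); k2 = f(x_n + h/2, w_n + (h/2)·k1); k3 = f(x_n + h/2, w_n + (h/2)·k2); k4 = f(x_n + h, w_n + h·k3); w_{n+1} = w_n + (h/6)·(k1 + 2k2 + 2k3 + k4).
x=0.300000, w=-1.860000:
  k1 = f(0.300000, -1.860000) = -0.469600
  k2 = f(0.430000, -1.921048) = -0.700425
  k3 = f(0.430000, -1.951055) = -0.816617
  k4 = f(0.560000, -2.072320) = -1.304512
  w ← -1.860000 + (0.26/6)·(k1 + 2k2 + 2k3 + k4) = -2.068355
x=0.560000, w=-2.068355:
  k1 = f(0.560000, -2.068355) = -1.288093
  k2 = f(0.690000, -2.235807) = -2.008834
  k3 = f(0.690000, -2.329504) = -2.436587
  k4 = f(0.820000, -2.701868) = -4.310090
  w ← -2.068355 + (0.26/6)·(k1 + 2k2 + 2k3 + k4) = -2.696213
w(0.82) ≈ -2.6962

-2.6962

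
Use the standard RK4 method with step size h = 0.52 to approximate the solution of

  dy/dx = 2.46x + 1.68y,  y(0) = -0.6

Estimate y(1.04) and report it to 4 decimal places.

-0.8423

RK4: k1 = f(x_n, y_n); k2 = f(x_n + h/2, y_n + (h/2)·k1); k3 = f(x_n + h/2, y_n + (h/2)·k2); k4 = f(x_n + h, y_n + h·k3); y_{n+1} = y_n + (h/6)·(k1 + 2k2 + 2k3 + k4).
x=0.000000, y=-0.600000:
  k1 = f(0.000000, -0.600000) = -1.008000
  k2 = f(0.260000, -0.862080) = -0.808694
  k3 = f(0.260000, -0.810261) = -0.721638
  k4 = f(0.520000, -0.975252) = -0.359223
  y ← -0.600000 + (0.52/6)·(k1 + 2k2 + 2k3 + k4) = -0.983750
x=0.520000, y=-0.983750:
  k1 = f(0.520000, -0.983750) = -0.373500
  k2 = f(0.780000, -1.080860) = 0.102955
  k3 = f(0.780000, -0.956982) = 0.311070
  k4 = f(1.040000, -0.821994) = 1.177451
  y ← -0.983750 + (0.52/6)·(k1 + 2k2 + 2k3 + k4) = -0.842310
y(1.04) ≈ -0.8423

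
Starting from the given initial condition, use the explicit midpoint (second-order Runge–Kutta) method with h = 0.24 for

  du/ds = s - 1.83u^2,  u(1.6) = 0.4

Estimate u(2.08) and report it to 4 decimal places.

Midpoint: k1 = f(s_n, u_n); k2 = f(s_n + h/2, u_n + (h/2)·k1); u_{n+1} = u_n + h·k2.
s=1.600000, u=0.400000:
  k1 = f(1.600000, 0.400000) = 1.307200
  k2 = f(1.720000, 0.556864) = 1.152522
  u ← 0.400000 + 0.24·1.152522 = 0.676605
s=1.840000, u=0.676605:
  k1 = f(1.840000, 0.676605) = 1.002236
  k2 = f(1.960000, 0.796873) = 0.797937
  u ← 0.676605 + 0.24·0.797937 = 0.868110
u(2.08) ≈ 0.8681

0.8681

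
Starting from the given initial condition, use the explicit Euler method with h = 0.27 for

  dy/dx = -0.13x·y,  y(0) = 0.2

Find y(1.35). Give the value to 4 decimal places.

0.1817

Euler: y_{n+1} = y_n + h·f(x_n, y_n).
x=0.000000, y=0.200000: f=0.000000 → y ← 0.200000 + 0.27·0.000000 = 0.200000
x=0.270000, y=0.200000: f=-0.007020 → y ← 0.200000 + 0.27·(-0.007020) = 0.198105
x=0.540000, y=0.198105: f=-0.013907 → y ← 0.198105 + 0.27·(-0.013907) = 0.194350
x=0.810000, y=0.194350: f=-0.020465 → y ← 0.194350 + 0.27·(-0.020465) = 0.188824
x=1.080000, y=0.188824: f=-0.026511 → y ← 0.188824 + 0.27·(-0.026511) = 0.181666
y(1.35) ≈ 0.1817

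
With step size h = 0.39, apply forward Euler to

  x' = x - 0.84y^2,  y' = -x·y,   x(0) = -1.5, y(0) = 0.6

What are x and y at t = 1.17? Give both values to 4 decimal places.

Euler on (x,y): x_{n+1} = x_n + h·x', y_{n+1} = y_n + h·y'.
0.000000: (-1.500000, 0.600000); f=(-1.802400, 0.900000) → (-2.202936, 0.951000)
0.390000: (-2.202936, 0.951000); f=(-2.962633, 2.094992) → (-3.358363, 1.768047)
0.780000: (-3.358363, 1.768047); f=(-5.984194, 5.937743) → (-5.692199, 4.083767)
(x(1.17), y(1.17)) ≈ (-5.6922, 4.0838)

-5.6922, 4.0838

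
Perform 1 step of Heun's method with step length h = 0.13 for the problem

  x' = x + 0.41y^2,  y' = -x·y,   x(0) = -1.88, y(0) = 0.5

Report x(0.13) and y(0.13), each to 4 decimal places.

-2.1224, 0.6465

Heun on (x,y): k1 = f(t_n, state_n); k2 = f(t_n + h, state_n + h·k1); state_{n+1} = state_n + (h/2)·(k1 + k2).
0.000000: (-1.880000, 0.500000)
  k1 = (-1.777500, 0.940000)
  predictor → (-2.111075, 0.622200)
  k2 = (-1.952351, 1.313511)
  → (-2.122440, 0.646478)
(x(0.13), y(0.13)) ≈ (-2.1224, 0.6465)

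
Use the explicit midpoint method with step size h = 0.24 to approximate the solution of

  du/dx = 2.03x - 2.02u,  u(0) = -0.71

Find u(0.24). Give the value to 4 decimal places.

-0.3908

Midpoint: k1 = f(x_n, u_n); k2 = f(x_n + h/2, u_n + (h/2)·k1); u_{n+1} = u_n + h·k2.
x=0.000000, u=-0.710000:
  k1 = f(0.000000, -0.710000) = 1.434200
  k2 = f(0.120000, -0.537896) = 1.330150
  u ← -0.710000 + 0.24·1.330150 = -0.390764
u(0.24) ≈ -0.3908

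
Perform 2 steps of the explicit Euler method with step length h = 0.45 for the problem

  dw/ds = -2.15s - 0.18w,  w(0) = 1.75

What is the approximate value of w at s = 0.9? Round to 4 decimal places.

Euler: w_{n+1} = w_n + h·f(s_n, w_n).
s=0.000000, w=1.750000: f=-0.315000 → w ← 1.750000 + 0.45·(-0.315000) = 1.608250
s=0.450000, w=1.608250: f=-1.256985 → w ← 1.608250 + 0.45·(-1.256985) = 1.042607
w(0.9) ≈ 1.0426

1.0426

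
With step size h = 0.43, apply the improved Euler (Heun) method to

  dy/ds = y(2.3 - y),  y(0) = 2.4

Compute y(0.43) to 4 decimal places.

2.3500

Heun: k1 = f(s_n, y_n); k2 = f(s_n + h, y_n + h·k1); y_{n+1} = y_n + (h/2)·(k1 + k2).
s=0.000000, y=2.400000:
  k1 = f(0.000000, 2.400000) = -0.240000
  k2 = f(0.430000, 2.296800) = 0.007350
  y ← 2.400000 + (0.43/2)·(-0.240000 + 0.007350) = 2.349980
y(0.43) ≈ 2.3500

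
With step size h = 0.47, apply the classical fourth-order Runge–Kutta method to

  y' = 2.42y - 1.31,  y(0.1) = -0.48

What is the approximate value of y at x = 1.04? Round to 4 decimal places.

-9.2686

RK4: k1 = f(x_n, y_n); k2 = f(x_n + h/2, y_n + (h/2)·k1); k3 = f(x_n + h/2, y_n + (h/2)·k2); k4 = f(x_n + h, y_n + h·k3); y_{n+1} = y_n + (h/6)·(k1 + 2k2 + 2k3 + k4).
x=0.100000, y=-0.480000:
  k1 = f(0.100000, -0.480000) = -2.471600
  k2 = f(0.335000, -1.060826) = -3.877199
  k3 = f(0.335000, -1.391142) = -4.676563
  k4 = f(0.570000, -2.677985) = -7.790723
  y ← -0.480000 + (0.47/6)·(k1 + 2k2 + 2k3 + k4) = -2.623971
x=0.570000, y=-2.623971:
  k1 = f(0.570000, -2.623971) = -7.660011
  k2 = f(0.805000, -4.424074) = -12.016259
  k3 = f(0.805000, -5.447792) = -14.493657
  k4 = f(1.040000, -9.435990) = -24.145096
  y ← -2.623971 + (0.47/6)·(k1 + 2k2 + 2k3 + k4) = -9.268591
y(1.04) ≈ -9.2686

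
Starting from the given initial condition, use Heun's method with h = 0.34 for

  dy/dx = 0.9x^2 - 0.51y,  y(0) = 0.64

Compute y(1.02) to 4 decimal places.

0.6836

Heun: k1 = f(x_n, y_n); k2 = f(x_n + h, y_n + h·k1); y_{n+1} = y_n + (h/2)·(k1 + k2).
x=0.000000, y=0.640000:
  k1 = f(0.000000, 0.640000) = -0.326400
  k2 = f(0.340000, 0.529024) = -0.165762
  y ← 0.640000 + (0.34/2)·(-0.326400 + (-0.165762)) = 0.556332
x=0.340000, y=0.556332:
  k1 = f(0.340000, 0.556332) = -0.179690
  k2 = f(0.680000, 0.495238) = 0.163589
  y ← 0.556332 + (0.34/2)·(-0.179690 + 0.163589) = 0.553595
x=0.680000, y=0.553595:
  k1 = f(0.680000, 0.553595) = 0.133826
  k2 = f(1.020000, 0.599096) = 0.630821
  y ← 0.553595 + (0.34/2)·(0.133826 + 0.630821) = 0.683585
y(1.02) ≈ 0.6836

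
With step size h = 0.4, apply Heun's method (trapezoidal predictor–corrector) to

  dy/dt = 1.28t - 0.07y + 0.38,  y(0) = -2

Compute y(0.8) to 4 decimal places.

-1.1916

Heun: k1 = f(t_n, y_n); k2 = f(t_n + h, y_n + h·k1); y_{n+1} = y_n + (h/2)·(k1 + k2).
t=0.000000, y=-2.000000:
  k1 = f(0.000000, -2.000000) = 0.520000
  k2 = f(0.400000, -1.792000) = 1.017440
  y ← -2.000000 + (0.4/2)·(0.520000 + 1.017440) = -1.692512
t=0.400000, y=-1.692512:
  k1 = f(0.400000, -1.692512) = 1.010476
  k2 = f(0.800000, -1.288322) = 1.494183
  y ← -1.692512 + (0.4/2)·(1.010476 + 1.494183) = -1.191580
y(0.8) ≈ -1.1916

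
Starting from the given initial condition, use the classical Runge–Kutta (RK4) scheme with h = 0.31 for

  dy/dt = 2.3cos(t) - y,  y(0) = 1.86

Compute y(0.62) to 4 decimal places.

1.9860

RK4: k1 = f(t_n, y_n); k2 = f(t_n + h/2, y_n + (h/2)·k1); k3 = f(t_n + h/2, y_n + (h/2)·k2); k4 = f(t_n + h, y_n + h·k3); y_{n+1} = y_n + (h/6)·(k1 + 2k2 + 2k3 + k4).
t=0.000000, y=1.860000:
  k1 = f(0.000000, 1.860000) = 0.440000
  k2 = f(0.155000, 1.928200) = 0.344227
  k3 = f(0.155000, 1.913355) = 0.359071
  k4 = f(0.310000, 1.971312) = 0.219055
  y ← 1.860000 + (0.31/6)·(k1 + 2k2 + 2k3 + k4) = 1.966725
t=0.310000, y=1.966725:
  k1 = f(0.310000, 1.966725) = 0.223642
  k2 = f(0.465000, 2.001390) = 0.054400
  k3 = f(0.465000, 1.975157) = 0.080632
  k4 = f(0.620000, 1.991721) = -0.119801
  y ← 1.966725 + (0.31/6)·(k1 + 2k2 + 2k3 + k4) = 1.986044
y(0.62) ≈ 1.9860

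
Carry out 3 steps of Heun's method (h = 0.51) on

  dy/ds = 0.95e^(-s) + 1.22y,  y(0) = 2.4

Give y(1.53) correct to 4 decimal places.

Heun: k1 = f(s_n, y_n); k2 = f(s_n + h, y_n + h·k1); y_{n+1} = y_n + (h/2)·(k1 + k2).
s=0.000000, y=2.400000:
  k1 = f(0.000000, 2.400000) = 3.878000
  k2 = f(0.510000, 4.377780) = 5.911362
  y ← 2.400000 + (0.51/2)·(3.878000 + 5.911362) = 4.896287
s=0.510000, y=4.896287:
  k1 = f(0.510000, 4.896287) = 6.543941
  k2 = f(1.020000, 8.233698) = 10.387676
  y ← 4.896287 + (0.51/2)·(6.543941 + 10.387676) = 9.213850
s=1.020000, y=9.213850:
  k1 = f(1.020000, 9.213850) = 11.583462
  k2 = f(1.530000, 15.121416) = 18.653836
  y ← 9.213850 + (0.51/2)·(11.583462 + 18.653836) = 16.924361
y(1.53) ≈ 16.9244

16.9244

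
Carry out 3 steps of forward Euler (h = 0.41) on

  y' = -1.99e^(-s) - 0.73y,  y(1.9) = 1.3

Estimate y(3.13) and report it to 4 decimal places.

0.2768

Euler: y_{n+1} = y_n + h·f(s_n, y_n).
s=1.900000, y=1.300000: f=-1.246642 → y ← 1.300000 + 0.41·(-1.246642) = 0.788877
s=2.310000, y=0.788877: f=-0.773410 → y ← 0.788877 + 0.41·(-0.773410) = 0.471779
s=2.720000, y=0.471779: f=-0.475489 → y ← 0.471779 + 0.41·(-0.475489) = 0.276828
y(3.13) ≈ 0.2768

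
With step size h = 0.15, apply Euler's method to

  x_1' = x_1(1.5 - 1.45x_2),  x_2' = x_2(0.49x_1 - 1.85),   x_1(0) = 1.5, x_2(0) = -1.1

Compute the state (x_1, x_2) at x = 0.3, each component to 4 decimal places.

3.1282, -0.8097

Euler on (x_1,x_2): x_1_{n+1} = x_1_n + h·x_1', x_2_{n+1} = x_2_n + h·x_2'.
0.000000: (1.500000, -1.100000); f=(4.642500, 1.226500) → (2.196375, -0.916025)
0.150000: (2.196375, -0.916025); f=(6.211867, 0.708798) → (3.128155, -0.809705)
(x_1(0.3), x_2(0.3)) ≈ (3.1282, -0.8097)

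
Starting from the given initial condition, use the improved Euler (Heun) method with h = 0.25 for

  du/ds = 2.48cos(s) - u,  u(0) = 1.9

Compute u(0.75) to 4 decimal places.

Heun: k1 = f(s_n, u_n); k2 = f(s_n + h, u_n + h·k1); u_{n+1} = u_n + (h/2)·(k1 + k2).
s=0.000000, u=1.900000:
  k1 = f(0.000000, 1.900000) = 0.580000
  k2 = f(0.250000, 2.045000) = 0.357903
  u ← 1.900000 + (0.25/2)·(0.580000 + 0.357903) = 2.017238
s=0.250000, u=2.017238:
  k1 = f(0.250000, 2.017238) = 0.385665
  k2 = f(0.500000, 2.113654) = 0.062751
  u ← 2.017238 + (0.25/2)·(0.385665 + 0.062751) = 2.073290
s=0.500000, u=2.073290:
  k1 = f(0.500000, 2.073290) = 0.103115
  k2 = f(0.750000, 2.099069) = -0.284480
  u ← 2.073290 + (0.25/2)·(0.103115 + (-0.284480)) = 2.050619
u(0.75) ≈ 2.0506

2.0506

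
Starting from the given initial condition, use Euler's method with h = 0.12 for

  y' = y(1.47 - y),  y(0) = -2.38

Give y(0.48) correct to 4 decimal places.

-24.5417

Euler: y_{n+1} = y_n + h·f(s_n, y_n).
s=0.000000, y=-2.380000: f=-9.163000 → y ← -2.380000 + 0.12·(-9.163000) = -3.479560
s=0.120000, y=-3.479560: f=-17.222291 → y ← -3.479560 + 0.12·(-17.222291) = -5.546235
s=0.240000, y=-5.546235: f=-38.913687 → y ← -5.546235 + 0.12·(-38.913687) = -10.215877
s=0.360000, y=-10.215877: f=-119.381490 → y ← -10.215877 + 0.12·(-119.381490) = -24.541656
y(0.48) ≈ -24.5417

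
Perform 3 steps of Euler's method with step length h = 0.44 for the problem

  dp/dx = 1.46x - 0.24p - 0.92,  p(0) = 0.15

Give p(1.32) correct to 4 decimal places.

-0.1652

Euler: p_{n+1} = p_n + h·f(x_n, p_n).
x=0.000000, p=0.150000: f=-0.956000 → p ← 0.150000 + 0.44·(-0.956000) = -0.270640
x=0.440000, p=-0.270640: f=-0.212646 → p ← -0.270640 + 0.44·(-0.212646) = -0.364204
x=0.880000, p=-0.364204: f=0.452209 → p ← -0.364204 + 0.44·0.452209 = -0.165232
p(1.32) ≈ -0.1652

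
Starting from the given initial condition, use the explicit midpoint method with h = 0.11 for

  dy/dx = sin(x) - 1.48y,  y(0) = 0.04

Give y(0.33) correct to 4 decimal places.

Midpoint: k1 = f(x_n, y_n); k2 = f(x_n + h/2, y_n + (h/2)·k1); y_{n+1} = y_n + h·k2.
x=0.000000, y=0.040000:
  k1 = f(0.000000, 0.040000) = -0.059200
  k2 = f(0.055000, 0.036744) = 0.000591
  y ← 0.040000 + 0.11·0.000591 = 0.040065
x=0.110000, y=0.040065:
  k1 = f(0.110000, 0.040065) = 0.050482
  k2 = f(0.165000, 0.042842) = 0.100847
  y ← 0.040065 + 0.11·0.100847 = 0.051158
x=0.220000, y=0.051158:
  k1 = f(0.220000, 0.051158) = 0.142516
  k2 = f(0.275000, 0.058997) = 0.184232
  y ← 0.051158 + 0.11·0.184232 = 0.071424
y(0.33) ≈ 0.0714

0.0714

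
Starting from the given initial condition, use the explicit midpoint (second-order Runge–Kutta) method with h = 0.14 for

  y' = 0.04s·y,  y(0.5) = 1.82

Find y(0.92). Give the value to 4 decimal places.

Midpoint: k1 = f(s_n, y_n); k2 = f(s_n + h/2, y_n + (h/2)·k1); y_{n+1} = y_n + h·k2.
s=0.500000, y=1.820000:
  k1 = f(0.500000, 1.820000) = 0.036400
  k2 = f(0.570000, 1.822548) = 0.041554
  y ← 1.820000 + 0.14·0.041554 = 1.825818
s=0.640000, y=1.825818:
  k1 = f(0.640000, 1.825818) = 0.046741
  k2 = f(0.710000, 1.829089) = 0.051946
  y ← 1.825818 + 0.14·0.051946 = 1.833090
s=0.780000, y=1.833090:
  k1 = f(0.780000, 1.833090) = 0.057192
  k2 = f(0.850000, 1.837094) = 0.062461
  y ← 1.833090 + 0.14·0.062461 = 1.841835
y(0.92) ≈ 1.8418

1.8418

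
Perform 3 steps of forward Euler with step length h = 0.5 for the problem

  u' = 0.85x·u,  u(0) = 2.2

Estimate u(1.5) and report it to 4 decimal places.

3.8012

Euler: u_{n+1} = u_n + h·f(x_n, u_n).
x=0.000000, u=2.200000: f=0.000000 → u ← 2.200000 + 0.5·0.000000 = 2.200000
x=0.500000, u=2.200000: f=0.935000 → u ← 2.200000 + 0.5·0.935000 = 2.667500
x=1.000000, u=2.667500: f=2.267375 → u ← 2.667500 + 0.5·2.267375 = 3.801188
u(1.5) ≈ 3.8012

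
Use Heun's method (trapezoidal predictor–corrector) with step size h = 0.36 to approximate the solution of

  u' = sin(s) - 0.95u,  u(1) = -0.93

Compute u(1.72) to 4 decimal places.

0.0139

Heun: k1 = f(s_n, u_n); k2 = f(s_n + h, u_n + h·k1); u_{n+1} = u_n + (h/2)·(k1 + k2).
s=1.000000, u=-0.930000:
  k1 = f(1.000000, -0.930000) = 1.724971
  k2 = f(1.360000, -0.309010) = 1.271425
  u ← -0.930000 + (0.36/2)·(1.724971 + 1.271425) = -0.390649
s=1.360000, u=-0.390649:
  k1 = f(1.360000, -0.390649) = 1.348981
  k2 = f(1.720000, 0.094984) = 0.898655
  u ← -0.390649 + (0.36/2)·(1.348981 + 0.898655) = 0.013926
u(1.72) ≈ 0.0139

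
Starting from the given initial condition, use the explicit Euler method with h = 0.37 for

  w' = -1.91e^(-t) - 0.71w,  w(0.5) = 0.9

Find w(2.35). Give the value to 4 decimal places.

Euler: w_{n+1} = w_n + h·f(t_n, w_n).
t=0.500000, w=0.900000: f=-1.797474 → w ← 0.900000 + 0.37·(-1.797474) = 0.234935
t=0.870000, w=0.234935: f=-0.967001 → w ← 0.234935 + 0.37·(-0.967001) = -0.122856
t=1.240000, w=-0.122856: f=-0.465496 → w ← -0.122856 + 0.37·(-0.465496) = -0.295089
t=1.610000, w=-0.295089: f=-0.172272 → w ← -0.295089 + 0.37·(-0.172272) = -0.358830
t=1.980000, w=-0.358830: f=-0.008943 → w ← -0.358830 + 0.37·(-0.008943) = -0.362139
w(2.35) ≈ -0.3621

-0.3621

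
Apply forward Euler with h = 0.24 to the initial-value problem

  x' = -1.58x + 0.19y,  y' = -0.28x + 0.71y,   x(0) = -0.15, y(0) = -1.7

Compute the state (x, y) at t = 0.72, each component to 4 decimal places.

Euler on (x,y): x_{n+1} = x_n + h·x', y_{n+1} = y_n + h·y'.
0.000000: (-0.150000, -1.700000); f=(-0.086000, -1.165000) → (-0.170640, -1.979600)
0.240000: (-0.170640, -1.979600); f=(-0.106513, -1.357737) → (-0.196203, -2.305457)
0.480000: (-0.196203, -2.305457); f=(-0.128036, -1.581937) → (-0.226932, -2.685122)
(x(0.72), y(0.72)) ≈ (-0.2269, -2.6851)

-0.2269, -2.6851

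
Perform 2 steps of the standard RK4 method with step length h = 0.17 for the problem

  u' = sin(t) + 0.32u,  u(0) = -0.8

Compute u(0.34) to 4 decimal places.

RK4: k1 = f(t_n, u_n); k2 = f(t_n + h/2, u_n + (h/2)·k1); k3 = f(t_n + h/2, u_n + (h/2)·k2); k4 = f(t_n + h, u_n + h·k3); u_{n+1} = u_n + (h/6)·(k1 + 2k2 + 2k3 + k4).
t=0.000000, u=-0.800000:
  k1 = f(0.000000, -0.800000) = -0.256000
  k2 = f(0.085000, -0.821760) = -0.178066
  k3 = f(0.085000, -0.815136) = -0.175946
  k4 = f(0.170000, -0.829911) = -0.096389
  u ← -0.800000 + (0.17/6)·(k1 + 2k2 + 2k3 + k4) = -0.830045
t=0.170000, u=-0.830045:
  k1 = f(0.170000, -0.830045) = -0.096432
  k2 = f(0.255000, -0.838242) = -0.015992
  k3 = f(0.255000, -0.831404) = -0.013804
  k4 = f(0.340000, -0.832392) = 0.067122
  u ← -0.830045 + (0.17/6)·(k1 + 2k2 + 2k3 + k4) = -0.832564
u(0.34) ≈ -0.8326

-0.8326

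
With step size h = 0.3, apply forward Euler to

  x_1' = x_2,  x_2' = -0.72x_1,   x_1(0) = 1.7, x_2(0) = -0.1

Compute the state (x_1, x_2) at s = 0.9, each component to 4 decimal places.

Euler on (x_1,x_2): x_1_{n+1} = x_1_n + h·x_1', x_2_{n+1} = x_2_n + h·x_2'.
0.000000: (1.700000, -0.100000); f=(-0.100000, -1.224000) → (1.670000, -0.467200)
0.300000: (1.670000, -0.467200); f=(-0.467200, -1.202400) → (1.529840, -0.827920)
0.600000: (1.529840, -0.827920); f=(-0.827920, -1.101485) → (1.281464, -1.158365)
(x_1(0.9), x_2(0.9)) ≈ (1.2815, -1.1584)

1.2815, -1.1584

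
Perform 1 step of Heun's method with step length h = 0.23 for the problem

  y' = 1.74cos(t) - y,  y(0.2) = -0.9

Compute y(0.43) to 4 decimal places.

Heun: k1 = f(t_n, y_n); k2 = f(t_n + h, y_n + h·k1); y_{n+1} = y_n + (h/2)·(k1 + k2).
t=0.200000, y=-0.900000:
  k1 = f(0.200000, -0.900000) = 2.605316
  k2 = f(0.430000, -0.300777) = 1.882378
  y ← -0.900000 + (0.23/2)·(2.605316 + 1.882378) = -0.383915
y(0.43) ≈ -0.3839

-0.3839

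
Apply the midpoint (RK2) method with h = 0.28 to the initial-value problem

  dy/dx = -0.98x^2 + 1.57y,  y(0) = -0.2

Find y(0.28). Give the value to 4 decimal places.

Midpoint: k1 = f(x_n, y_n); k2 = f(x_n + h/2, y_n + (h/2)·k1); y_{n+1} = y_n + h·k2.
x=0.000000, y=-0.200000:
  k1 = f(0.000000, -0.200000) = -0.314000
  k2 = f(0.140000, -0.243960) = -0.402225
  y ← -0.200000 + 0.28·(-0.402225) = -0.312623
y(0.28) ≈ -0.3126

-0.3126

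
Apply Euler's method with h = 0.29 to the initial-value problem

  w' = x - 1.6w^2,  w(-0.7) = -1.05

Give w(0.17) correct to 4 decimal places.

-8.5027

Euler: w_{n+1} = w_n + h·f(x_n, w_n).
x=-0.700000, w=-1.050000: f=-2.464000 → w ← -1.050000 + 0.29·(-2.464000) = -1.764560
x=-0.410000, w=-1.764560: f=-5.391875 → w ← -1.764560 + 0.29·(-5.391875) = -3.328204
x=-0.120000, w=-3.328204: f=-17.843105 → w ← -3.328204 + 0.29·(-17.843105) = -8.502704
w(0.17) ≈ -8.5027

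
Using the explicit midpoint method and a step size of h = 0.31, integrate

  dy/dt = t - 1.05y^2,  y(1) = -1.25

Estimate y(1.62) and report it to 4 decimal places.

Midpoint: k1 = f(t_n, y_n); k2 = f(t_n + h/2, y_n + (h/2)·k1); y_{n+1} = y_n + h·k2.
t=1.000000, y=-1.250000:
  k1 = f(1.000000, -1.250000) = -0.640625
  k2 = f(1.155000, -1.349297) = -0.756632
  y ← -1.250000 + 0.31·(-0.756632) = -1.484556
t=1.310000, y=-1.484556:
  k1 = f(1.310000, -1.484556) = -1.004102
  k2 = f(1.465000, -1.640192) = -1.359740
  y ← -1.484556 + 0.31·(-1.359740) = -1.906075
y(1.62) ≈ -1.9061

-1.9061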